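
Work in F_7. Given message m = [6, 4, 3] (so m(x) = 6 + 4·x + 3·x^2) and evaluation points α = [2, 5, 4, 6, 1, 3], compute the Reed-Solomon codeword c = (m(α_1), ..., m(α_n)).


c = [5, 3, 0, 5, 6, 3]

Message polynomial: m(x) = 6 + 4·x + 3·x^2 (mod 7).
For each evaluation point α_i, compute m(α_i) mod 7:
  α_1 = 2: Horner steps 3 → 3 → 5, so m(2) = 5.
  α_2 = 5: Horner steps 3 → 5 → 3, so m(5) = 3.
  α_3 = 4: Horner steps 3 → 2 → 0, so m(4) = 0.
  α_4 = 6: Horner steps 3 → 1 → 5, so m(6) = 5.
  α_5 = 1: Horner steps 3 → 0 → 6, so m(1) = 6.
  α_6 = 3: Horner steps 3 → 6 → 3, so m(3) = 3.
Codeword c = [5, 3, 0, 5, 6, 3] ∈ F_7^6.


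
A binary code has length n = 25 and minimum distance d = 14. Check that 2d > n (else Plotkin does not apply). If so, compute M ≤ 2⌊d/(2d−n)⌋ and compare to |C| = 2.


Plotkin bound M ≤ 8; given |C| = 2 ≤ bound (satisfied).

Check applicability: 2d = 28, n = 25.
2d − n = 3 > 0, so Plotkin applies.
Compute d/(2d−n) = 14/3 ≈ 4.6667.
⌊d/(2d−n)⌋ = 4.
Plotkin bound: M ≤ 2·4 = 8.
Given |C| = 2, check: satisfied.
This |C| is below the Plotkin bound.


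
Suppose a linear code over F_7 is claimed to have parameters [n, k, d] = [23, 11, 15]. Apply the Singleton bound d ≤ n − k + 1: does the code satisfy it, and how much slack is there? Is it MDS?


Singleton RHS = n − k + 1 = 13, slack = -2, bound violated (no such code; not MDS).

Singleton bound: d ≤ n − k + 1.
Here n = 23, k = 11, so n − k + 1 = 13.
Given d = 15, check d ≤ 13: NO.
Slack = (n − k + 1) − d = -2.
The slack is negative: d = 15 exceeds n − k + 1 = 13 by 2, so the Singleton bound is violated and no linear [23, 11, 15]_7 code can exist. In particular it is not MDS (MDS requires d = n − k + 1 exactly).
Description: the claimed parameters are [23, 11, 15]_7; such a code would be impossible (violates the Singleton bound).


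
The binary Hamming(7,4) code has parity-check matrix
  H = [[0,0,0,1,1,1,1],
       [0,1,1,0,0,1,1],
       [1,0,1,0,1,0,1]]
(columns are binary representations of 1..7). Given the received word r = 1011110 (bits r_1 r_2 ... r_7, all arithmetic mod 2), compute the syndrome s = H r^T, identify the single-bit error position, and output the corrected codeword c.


s = (1, 0, 1)^T, error position = 5, corrected codeword c = 1011010

Compute s = H r^T mod 2 one row at a time:
  s_1 = 1 + 1 + 1 + 0 = 3 ≡ 1 (mod 2).
  s_2 = 0 + 1 + 1 + 0 = 2 ≡ 0 (mod 2).
  s_3 = 1 + 1 + 1 + 0 = 3 ≡ 1 (mod 2).
s = (1, 0, 1)^T — this equals column 5 of H (binary 101), so error is at position 5.
Correct: flip bit 5 of r = 1011110 to get c = 1011010.


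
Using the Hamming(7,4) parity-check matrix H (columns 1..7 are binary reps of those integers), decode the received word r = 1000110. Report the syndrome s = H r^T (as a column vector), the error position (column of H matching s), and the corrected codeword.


s = (0, 1, 0)^T, error position = 2, corrected codeword c = 1100110

Compute s = H r^T mod 2 one row at a time:
  s_1 = 0 + 1 + 1 + 0 = 2 ≡ 0 (mod 2).
  s_2 = 0 + 0 + 1 + 0 = 1 ≡ 1 (mod 2).
  s_3 = 1 + 0 + 1 + 0 = 2 ≡ 0 (mod 2).
s = (0, 1, 0)^T — this equals column 2 of H (binary 010), so error is at position 2.
Correct: flip bit 2 of r = 1000110 to get c = 1100110.


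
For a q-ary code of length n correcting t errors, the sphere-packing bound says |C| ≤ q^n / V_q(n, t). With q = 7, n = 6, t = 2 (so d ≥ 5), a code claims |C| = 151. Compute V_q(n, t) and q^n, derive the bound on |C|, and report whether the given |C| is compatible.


V_q(n, t) = 577, q^n = 117649, Hamming bound = 203, |C| = 151 ≤ bound (satisfied).

Step 1: Compute V_q(n, t) = Σ_{j=0}^2 C(n, j) (q−1)^j.
  j = 0: C(6,0)·(6)^0 = 1·1 = 1.
  j = 1: C(6,1)·(6)^1 = 6·6 = 36.
  j = 2: C(6,2)·(6)^2 = 15·36 = 540.
  V_q(n, t) = 1 + 36 + 540 = 577.
Step 2: q^n = 7^6 = 117649.
Step 3: Hamming bound ⌊q^n / V_q(n,t)⌋ = ⌊117649/577⌋ = 203.
Step 4: Compare |C| = 151 to 203: satisfied.
The claimed |C| lies below the Hamming bound.


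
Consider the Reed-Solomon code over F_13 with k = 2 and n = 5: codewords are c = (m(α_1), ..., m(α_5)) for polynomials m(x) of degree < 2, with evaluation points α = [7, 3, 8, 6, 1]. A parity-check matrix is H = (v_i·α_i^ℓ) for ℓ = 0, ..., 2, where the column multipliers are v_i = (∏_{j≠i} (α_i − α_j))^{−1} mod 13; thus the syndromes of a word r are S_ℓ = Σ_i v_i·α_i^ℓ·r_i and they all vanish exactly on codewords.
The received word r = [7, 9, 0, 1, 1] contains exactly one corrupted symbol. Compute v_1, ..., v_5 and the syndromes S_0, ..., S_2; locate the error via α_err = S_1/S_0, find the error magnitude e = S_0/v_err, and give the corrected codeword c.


S = (1, 1, 1), error at position 5, error magnitude e = 4, c = [7, 9, 0, 1, 10].

Step 1: column multipliers v_i = (∏_{j≠i}(α_i − α_j))^{−1} mod 13.
  i = 1 (α = 7): (7−3)(7−8)(7−6)(7−1) = 4·(−1)·1·6 = −24 ≡ 2, so v_1 = 2^{−1} = 7 (mod 13).
  i = 2 (α = 3): (3−7)(3−8)(3−6)(3−1) = (−4)·(−5)·(−3)·2 = −120 ≡ 10, so v_2 = 10^{−1} = 4 (mod 13).
  i = 3 (α = 8): (8−7)(8−3)(8−6)(8−1) = 1·5·2·7 = 70 ≡ 5, so v_3 = 5^{−1} = 8 (mod 13).
  i = 4 (α = 6): (6−7)(6−3)(6−8)(6−1) = (−1)·3·(−2)·5 = 30 ≡ 4, so v_4 = 4^{−1} = 10 (mod 13).
  i = 5 (α = 1): (1−7)(1−3)(1−8)(1−6) = (−6)·(−2)·(−7)·(−5) = 420 ≡ 4, so v_5 = 4^{−1} = 10 (mod 13).
  v = [7, 4, 8, 10, 10].
Step 2: syndromes of r = [7, 9, 0, 1, 1] (all sums mod 13).
  S_0 = Σ v_i r_i = 7·7 + 4·9 + 8·0 + 10·1 + 10·1 = 105 ≡ 1.
  S_1 = Σ v_i α_i r_i = 7·7·7 + 4·3·9 + 8·8·0 + 10·6·1 + 10·1·1 = 521 ≡ 1.
  α_i^2 mod 13 = [10, 9, 12, 10, 1].
  S_2 = Σ v_i α_i^2 r_i = 7·10·7 + 4·9·9 + 8·12·0 + 10·10·1 + 10·1·1 = 924 ≡ 1.
  S = (1, 1, 1) ≠ 0, so r is not a codeword (an error is present).
Step 3: locate the error. For a single error e at position i, S_ℓ = v_i·e·α_i^ℓ, so α_err = S_1/S_0.
  S_0^{−1} = 1^{−1} = 1 (mod 13), so α_err = 1·1 = 1 ≡ 1 = α_5. Error position i = 5.
  Consistency check: S_2/S_1 = 1·1 = 1 ≡ 1 = α_err ✓ (single-error assumption holds).
Step 4: error magnitude e = S_0/v_5 = S_0·∏_{j≠5}(α_5 − α_j) = 1·4 = 4 ≡ 4 (mod 13).
Step 5: correct position 5: c_5 = r_5 − e = 1 − 4 ≡ 10 (mod 13). Hence c = [7, 9, 0, 1, 10].
  Check: interpolating c through the α_i gives m(x) = 4 + 6·x (degree < 2) with m(α_i) = c_i for every i, so c is indeed a codeword.


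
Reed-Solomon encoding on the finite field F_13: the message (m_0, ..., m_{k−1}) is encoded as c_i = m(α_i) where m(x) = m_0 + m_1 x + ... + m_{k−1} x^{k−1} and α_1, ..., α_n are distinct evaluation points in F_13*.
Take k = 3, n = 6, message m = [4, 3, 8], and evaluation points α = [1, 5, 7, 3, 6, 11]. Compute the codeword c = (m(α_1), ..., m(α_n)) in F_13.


c = [2, 11, 1, 7, 11, 4]

Message polynomial: m(x) = 4 + 3·x + 8·x^2 (mod 13).
For each evaluation point α_i, compute m(α_i) mod 13:
  α_1 = 1: Horner steps 8 → 11 → 2, so m(1) = 2.
  α_2 = 5: Horner steps 8 → 4 → 11, so m(5) = 11.
  α_3 = 7: Horner steps 8 → 7 → 1, so m(7) = 1.
  α_4 = 3: Horner steps 8 → 1 → 7, so m(3) = 7.
  α_5 = 6: Horner steps 8 → 12 → 11, so m(6) = 11.
  α_6 = 11: Horner steps 8 → 0 → 4, so m(11) = 4.
Codeword c = [2, 11, 1, 7, 11, 4] ∈ F_13^6.


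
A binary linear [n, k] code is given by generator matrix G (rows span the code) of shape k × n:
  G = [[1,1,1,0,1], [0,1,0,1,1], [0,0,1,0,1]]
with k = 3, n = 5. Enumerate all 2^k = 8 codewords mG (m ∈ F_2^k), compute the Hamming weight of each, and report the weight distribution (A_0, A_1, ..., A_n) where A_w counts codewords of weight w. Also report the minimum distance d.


Weight distribution: A_0 = 1, A_2 = 2, A_3 = 4, A_4 = 1. Minimum distance d = 2.

Enumerate all 2^3 = 8 messages m ∈ F_2^3.
For each, compute codeword c = mG in F_2^5, then tally its weight.
  m = 000 → c = 00000, weight = 0.
  m = 100 → c = 11101, weight = 4.
  m = 010 → c = 01011, weight = 3.
  m = 110 → c = 10110, weight = 3.
  m = 001 → c = 00101, weight = 2.
  m = 101 → c = 11000, weight = 2.
  m = 011 → c = 01110, weight = 3.
  m = 111 → c = 10011, weight = 3.
Tally weights:
  weight 0: 1 codewords.
  weight 2: 2 codewords.
  weight 3: 4 codewords.
  weight 4: 1 codewords.
Minimum distance d = smallest w > 0 with A_w > 0 = 2.
Sanity: Σ A_w = 8 = 2^3 = 8 ✓.


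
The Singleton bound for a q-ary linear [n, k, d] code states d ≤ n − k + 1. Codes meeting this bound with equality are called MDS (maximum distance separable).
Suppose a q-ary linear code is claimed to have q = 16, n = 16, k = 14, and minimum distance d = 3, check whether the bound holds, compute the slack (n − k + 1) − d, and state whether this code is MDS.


Singleton RHS = n − k + 1 = 3, slack = 0, bound satisfied, MDS.

Singleton bound: d ≤ n − k + 1.
Here n = 16, k = 14, so n − k + 1 = 3.
Given d = 3, check d ≤ 3: YES.
Slack = (n − k + 1) − d = 0.
The code is MDS (slack = 0).
Description: the claimed parameters are [16, 14, 3]_16; such a code would be MDS (meets Singleton bound).


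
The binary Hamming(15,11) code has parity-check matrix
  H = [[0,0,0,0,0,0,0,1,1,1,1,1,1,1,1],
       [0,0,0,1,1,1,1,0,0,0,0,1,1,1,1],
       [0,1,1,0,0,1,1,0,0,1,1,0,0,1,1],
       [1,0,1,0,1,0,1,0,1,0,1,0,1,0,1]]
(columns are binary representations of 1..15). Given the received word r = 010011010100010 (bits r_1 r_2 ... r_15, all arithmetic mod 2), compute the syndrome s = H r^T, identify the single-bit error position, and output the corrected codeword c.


s = (1, 1, 0, 1)^T, error position = 13, corrected codeword c = 010011010100110

Compute s = H r^T mod 2 one row at a time:
  s_1 = 1 + 0 + 1 + 0 + 0 + 0 + 1 + 0 = 3 ≡ 1 (mod 2).
  s_2 = 0 + 1 + 1 + 0 + 0 + 0 + 1 + 0 = 3 ≡ 1 (mod 2).
  s_3 = 1 + 0 + 1 + 0 + 1 + 0 + 1 + 0 = 4 ≡ 0 (mod 2).
  s_4 = 0 + 0 + 1 + 0 + 0 + 0 + 0 + 0 = 1 ≡ 1 (mod 2).
s = (1, 1, 0, 1)^T — this equals column 13 of H (binary 1101), so error is at position 13.
Correct: flip bit 13 of r = 010011010100010 to get c = 010011010100110.


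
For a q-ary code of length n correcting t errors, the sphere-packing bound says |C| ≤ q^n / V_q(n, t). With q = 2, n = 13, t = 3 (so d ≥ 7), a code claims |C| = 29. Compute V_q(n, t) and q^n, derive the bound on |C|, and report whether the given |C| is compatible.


V_q(n, t) = 378, q^n = 8192, Hamming bound = 21, |C| = 29 > bound (violated).

Step 1: Compute V_q(n, t) = Σ_{j=0}^3 C(n, j) (q−1)^j.
  j = 0: C(13,0)·(1)^0 = 1·1 = 1.
  j = 1: C(13,1)·(1)^1 = 13·1 = 13.
  j = 2: C(13,2)·(1)^2 = 78·1 = 78.
  j = 3: C(13,3)·(1)^3 = 286·1 = 286.
  V_q(n, t) = 1 + 13 + 78 + 286 = 378.
Step 2: q^n = 2^13 = 8192.
Step 3: Hamming bound ⌊q^n / V_q(n,t)⌋ = ⌊8192/378⌋ = 21.
Step 4: Compare |C| = 29 to 21: violated.
The claimed |C| lies above the Hamming bound, so no 2-ary code of length 13 with d ≥ 7 can have 29 codewords.


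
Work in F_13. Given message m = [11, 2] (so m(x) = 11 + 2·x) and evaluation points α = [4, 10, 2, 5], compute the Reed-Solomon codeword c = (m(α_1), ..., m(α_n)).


c = [6, 5, 2, 8]

Message polynomial: m(x) = 11 + 2·x (mod 13).
For each evaluation point α_i, compute m(α_i) mod 13:
  α_1 = 4: Horner steps 2 → 6, so m(4) = 6.
  α_2 = 10: Horner steps 2 → 5, so m(10) = 5.
  α_3 = 2: Horner steps 2 → 2, so m(2) = 2.
  α_4 = 5: Horner steps 2 → 8, so m(5) = 8.
Codeword c = [6, 5, 2, 8] ∈ F_13^4.


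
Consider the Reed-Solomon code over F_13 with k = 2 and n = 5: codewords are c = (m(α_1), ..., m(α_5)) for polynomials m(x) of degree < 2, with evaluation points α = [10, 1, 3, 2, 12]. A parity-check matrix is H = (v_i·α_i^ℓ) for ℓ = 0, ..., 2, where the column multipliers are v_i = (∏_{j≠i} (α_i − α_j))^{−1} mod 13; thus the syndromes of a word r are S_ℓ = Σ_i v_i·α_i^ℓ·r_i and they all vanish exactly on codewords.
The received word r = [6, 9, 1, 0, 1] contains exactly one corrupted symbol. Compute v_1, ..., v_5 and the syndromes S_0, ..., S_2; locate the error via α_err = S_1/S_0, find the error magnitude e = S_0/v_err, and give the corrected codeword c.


S = (4, 12, 10), error at position 3, error magnitude e = 10, c = [6, 9, 4, 0, 1].

Step 1: column multipliers v_i = (∏_{j≠i}(α_i − α_j))^{−1} mod 13.
  i = 1 (α = 10): (10−1)(10−3)(10−2)(10−12) = 9·7·8·(−2) = −1008 ≡ 6, so v_1 = 6^{−1} = 11 (mod 13).
  i = 2 (α = 1): (1−10)(1−3)(1−2)(1−12) = (−9)·(−2)·(−1)·(−11) = 198 ≡ 3, so v_2 = 3^{−1} = 9 (mod 13).
  i = 3 (α = 3): (3−10)(3−1)(3−2)(3−12) = (−7)·2·1·(−9) = 126 ≡ 9, so v_3 = 9^{−1} = 3 (mod 13).
  i = 4 (α = 2): (2−10)(2−1)(2−3)(2−12) = (−8)·1·(−1)·(−10) = −80 ≡ 11, so v_4 = 11^{−1} = 6 (mod 13).
  i = 5 (α = 12): (12−10)(12−1)(12−3)(12−2) = 2·11·9·10 = 1980 ≡ 4, so v_5 = 4^{−1} = 10 (mod 13).
  v = [11, 9, 3, 6, 10].
Step 2: syndromes of r = [6, 9, 1, 0, 1] (all sums mod 13).
  S_0 = Σ v_i r_i = 11·6 + 9·9 + 3·1 + 6·0 + 10·1 = 160 ≡ 4.
  S_1 = Σ v_i α_i r_i = 11·10·6 + 9·1·9 + 3·3·1 + 6·2·0 + 10·12·1 = 870 ≡ 12.
  α_i^2 mod 13 = [9, 1, 9, 4, 1].
  S_2 = Σ v_i α_i^2 r_i = 11·9·6 + 9·1·9 + 3·9·1 + 6·4·0 + 10·1·1 = 712 ≡ 10.
  S = (4, 12, 10) ≠ 0, so r is not a codeword (an error is present).
Step 3: locate the error. For a single error e at position i, S_ℓ = v_i·e·α_i^ℓ, so α_err = S_1/S_0.
  S_0^{−1} = 4^{−1} = 10 (mod 13), so α_err = 12·10 = 120 ≡ 3 = α_3. Error position i = 3.
  Consistency check: S_2/S_1 = 10·12 = 120 ≡ 3 = α_err ✓ (single-error assumption holds).
Step 4: error magnitude e = S_0/v_3 = S_0·∏_{j≠3}(α_3 − α_j) = 4·9 = 36 ≡ 10 (mod 13).
Step 5: correct position 3: c_3 = r_3 − e = 1 − 10 ≡ 4 (mod 13). Hence c = [6, 9, 4, 0, 1].
  Check: interpolating c through the α_i gives m(x) = 5 + 4·x (degree < 2) with m(α_i) = c_i for every i, so c is indeed a codeword.


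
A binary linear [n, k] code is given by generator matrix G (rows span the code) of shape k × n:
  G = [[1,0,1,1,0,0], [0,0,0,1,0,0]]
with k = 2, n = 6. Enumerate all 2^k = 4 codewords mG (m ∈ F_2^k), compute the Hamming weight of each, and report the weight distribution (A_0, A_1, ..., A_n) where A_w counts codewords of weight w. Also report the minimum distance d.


Weight distribution: A_0 = 1, A_1 = 1, A_2 = 1, A_3 = 1. Minimum distance d = 1.

Enumerate all 2^2 = 4 messages m ∈ F_2^2.
For each, compute codeword c = mG in F_2^6, then tally its weight.
  m = 00 → c = 000000, weight = 0.
  m = 10 → c = 101100, weight = 3.
  m = 01 → c = 000100, weight = 1.
  m = 11 → c = 101000, weight = 2.
Tally weights:
  weight 0: 1 codewords.
  weight 1: 1 codewords.
  weight 2: 1 codewords.
  weight 3: 1 codewords.
Minimum distance d = smallest w > 0 with A_w > 0 = 1.
Sanity: Σ A_w = 4 = 2^2 = 4 ✓.


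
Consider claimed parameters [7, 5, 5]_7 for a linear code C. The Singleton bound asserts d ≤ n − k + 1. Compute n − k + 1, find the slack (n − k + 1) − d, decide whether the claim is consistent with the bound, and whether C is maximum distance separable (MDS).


Singleton RHS = n − k + 1 = 3, slack = -2, bound violated (no such code; not MDS).

Singleton bound: d ≤ n − k + 1.
Here n = 7, k = 5, so n − k + 1 = 3.
Given d = 5, check d ≤ 3: NO.
Slack = (n − k + 1) − d = -2.
The slack is negative: d = 5 exceeds n − k + 1 = 3 by 2, so the Singleton bound is violated and no linear [7, 5, 5]_7 code can exist. In particular it is not MDS (MDS requires d = n − k + 1 exactly).
Description: the claimed parameters are [7, 5, 5]_7; such a code would be impossible (violates the Singleton bound).


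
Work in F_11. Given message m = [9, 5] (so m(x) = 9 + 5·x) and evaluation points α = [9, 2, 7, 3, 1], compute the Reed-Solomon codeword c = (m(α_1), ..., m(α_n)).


c = [10, 8, 0, 2, 3]

Message polynomial: m(x) = 9 + 5·x (mod 11).
For each evaluation point α_i, compute m(α_i) mod 11:
  α_1 = 9: Horner steps 5 → 10, so m(9) = 10.
  α_2 = 2: Horner steps 5 → 8, so m(2) = 8.
  α_3 = 7: Horner steps 5 → 0, so m(7) = 0.
  α_4 = 3: Horner steps 5 → 2, so m(3) = 2.
  α_5 = 1: Horner steps 5 → 3, so m(1) = 3.
Codeword c = [10, 8, 0, 2, 3] ∈ F_11^5.


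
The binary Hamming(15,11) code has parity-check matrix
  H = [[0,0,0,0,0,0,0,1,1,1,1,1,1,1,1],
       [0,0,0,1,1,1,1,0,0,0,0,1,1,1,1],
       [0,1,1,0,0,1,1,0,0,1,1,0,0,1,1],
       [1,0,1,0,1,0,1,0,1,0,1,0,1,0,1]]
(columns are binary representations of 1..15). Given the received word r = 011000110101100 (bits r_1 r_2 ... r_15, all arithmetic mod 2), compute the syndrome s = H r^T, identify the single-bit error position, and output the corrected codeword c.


s = (0, 1, 0, 1)^T, error position = 5, corrected codeword c = 011010110101100

Compute s = H r^T mod 2 one row at a time:
  s_1 = 1 + 0 + 1 + 0 + 1 + 1 + 0 + 0 = 4 ≡ 0 (mod 2).
  s_2 = 0 + 0 + 0 + 1 + 1 + 1 + 0 + 0 = 3 ≡ 1 (mod 2).
  s_3 = 1 + 1 + 0 + 1 + 1 + 0 + 0 + 0 = 4 ≡ 0 (mod 2).
  s_4 = 0 + 1 + 0 + 1 + 0 + 0 + 1 + 0 = 3 ≡ 1 (mod 2).
s = (0, 1, 0, 1)^T — this equals column 5 of H (binary 0101), so error is at position 5.
Correct: flip bit 5 of r = 011000110101100 to get c = 011010110101100.


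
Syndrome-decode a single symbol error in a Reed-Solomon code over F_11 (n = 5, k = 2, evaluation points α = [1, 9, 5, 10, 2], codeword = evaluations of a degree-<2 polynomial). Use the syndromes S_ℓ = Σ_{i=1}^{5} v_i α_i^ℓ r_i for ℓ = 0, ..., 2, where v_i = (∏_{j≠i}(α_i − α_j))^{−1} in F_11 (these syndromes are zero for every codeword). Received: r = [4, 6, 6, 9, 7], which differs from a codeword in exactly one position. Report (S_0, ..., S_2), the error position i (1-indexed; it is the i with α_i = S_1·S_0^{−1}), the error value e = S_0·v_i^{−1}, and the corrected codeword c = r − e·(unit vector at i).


S = (5, 3, 4), error at position 3, error magnitude e = 1, c = [4, 6, 5, 9, 7].

Step 1: column multipliers v_i = (∏_{j≠i}(α_i − α_j))^{−1} mod 11.
  i = 1 (α = 1): (1−9)(1−5)(1−10)(1−2) = (−8)·(−4)·(−9)·(−1) = 288 ≡ 2, so v_1 = 2^{−1} = 6 (mod 11).
  i = 2 (α = 9): (9−1)(9−5)(9−10)(9−2) = 8·4·(−1)·7 = −224 ≡ 7, so v_2 = 7^{−1} = 8 (mod 11).
  i = 3 (α = 5): (5−1)(5−9)(5−10)(5−2) = 4·(−4)·(−5)·3 = 240 ≡ 9, so v_3 = 9^{−1} = 5 (mod 11).
  i = 4 (α = 10): (10−1)(10−9)(10−5)(10−2) = 9·1·5·8 = 360 ≡ 8, so v_4 = 8^{−1} = 7 (mod 11).
  i = 5 (α = 2): (2−1)(2−9)(2−5)(2−10) = 1·(−7)·(−3)·(−8) = −168 ≡ 8, so v_5 = 8^{−1} = 7 (mod 11).
  v = [6, 8, 5, 7, 7].
Step 2: syndromes of r = [4, 6, 6, 9, 7] (all sums mod 11).
  S_0 = Σ v_i r_i = 6·4 + 8·6 + 5·6 + 7·9 + 7·7 = 214 ≡ 5.
  S_1 = Σ v_i α_i r_i = 6·1·4 + 8·9·6 + 5·5·6 + 7·10·9 + 7·2·7 = 1334 ≡ 3.
  α_i^2 mod 11 = [1, 4, 3, 1, 4].
  S_2 = Σ v_i α_i^2 r_i = 6·1·4 + 8·4·6 + 5·3·6 + 7·1·9 + 7·4·7 = 565 ≡ 4.
  S = (5, 3, 4) ≠ 0, so r is not a codeword (an error is present).
Step 3: locate the error. For a single error e at position i, S_ℓ = v_i·e·α_i^ℓ, so α_err = S_1/S_0.
  S_0^{−1} = 5^{−1} = 9 (mod 11), so α_err = 3·9 = 27 ≡ 5 = α_3. Error position i = 3.
  Consistency check: S_2/S_1 = 4·4 = 16 ≡ 5 = α_err ✓ (single-error assumption holds).
Step 4: error magnitude e = S_0/v_3 = S_0·∏_{j≠3}(α_3 − α_j) = 5·9 = 45 ≡ 1 (mod 11).
Step 5: correct position 3: c_3 = r_3 − e = 6 − 1 ≡ 5 (mod 11). Hence c = [4, 6, 5, 9, 7].
  Check: interpolating c through the α_i gives m(x) = 1 + 3·x (degree < 2) with m(α_i) = c_i for every i, so c is indeed a codeword.


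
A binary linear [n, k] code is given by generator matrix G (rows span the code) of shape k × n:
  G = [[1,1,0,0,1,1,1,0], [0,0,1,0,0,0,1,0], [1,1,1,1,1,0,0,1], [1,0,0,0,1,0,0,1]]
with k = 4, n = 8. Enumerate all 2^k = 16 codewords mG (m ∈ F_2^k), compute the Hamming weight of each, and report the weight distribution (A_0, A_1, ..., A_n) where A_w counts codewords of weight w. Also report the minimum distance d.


Weight distribution: A_0 = 1, A_2 = 1, A_3 = 4, A_4 = 3, A_5 = 4, A_6 = 3. Minimum distance d = 2.

Enumerate all 2^4 = 16 messages m ∈ F_2^4.
For each, compute codeword c = mG in F_2^8, then tally its weight.
  m = 0000 → c = 00000000, weight = 0.
  m = 1000 → c = 11001110, weight = 5.
  m = 0100 → c = 00100010, weight = 2.
  m = 1100 → c = 11101100, weight = 5.
  m = 0010 → c = 11111001, weight = 6.
  m = 1010 → c = 00110111, weight = 5.
  m = 0110 → c = 11011011, weight = 6.
  m = 1110 → c = 00010101, weight = 3.
  m = 0001 → c = 10001001, weight = 3.
  m = 1001 → c = 01000111, weight = 4.
  m = 0101 → c = 10101011, weight = 5.
  m = 1101 → c = 01100101, weight = 4.
  m = 0011 → c = 01110000, weight = 3.
  m = 1011 → c = 10111110, weight = 6.
  m = 0111 → c = 01010010, weight = 3.
  m = 1111 → c = 10011100, weight = 4.
Tally weights:
  weight 0: 1 codewords.
  weight 2: 1 codewords.
  weight 3: 4 codewords.
  weight 4: 3 codewords.
  weight 5: 4 codewords.
  weight 6: 3 codewords.
Minimum distance d = smallest w > 0 with A_w > 0 = 2.
Sanity: Σ A_w = 16 = 2^4 = 16 ✓.


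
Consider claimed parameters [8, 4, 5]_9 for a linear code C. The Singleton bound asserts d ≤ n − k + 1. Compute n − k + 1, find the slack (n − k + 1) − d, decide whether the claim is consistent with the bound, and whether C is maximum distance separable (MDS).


Singleton RHS = n − k + 1 = 5, slack = 0, bound satisfied, MDS.

Singleton bound: d ≤ n − k + 1.
Here n = 8, k = 4, so n − k + 1 = 5.
Given d = 5, check d ≤ 5: YES.
Slack = (n − k + 1) − d = 0.
The code is MDS (slack = 0).
Description: the claimed parameters are [8, 4, 5]_9; such a code would be MDS (meets Singleton bound).


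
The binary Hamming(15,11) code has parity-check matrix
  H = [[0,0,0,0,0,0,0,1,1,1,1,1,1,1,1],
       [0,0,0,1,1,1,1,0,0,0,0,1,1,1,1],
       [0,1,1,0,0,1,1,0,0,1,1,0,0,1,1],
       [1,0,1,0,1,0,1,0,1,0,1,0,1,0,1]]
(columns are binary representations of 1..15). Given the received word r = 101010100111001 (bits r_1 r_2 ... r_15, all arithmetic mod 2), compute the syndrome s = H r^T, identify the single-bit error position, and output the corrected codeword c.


s = (0, 0, 1, 0)^T, error position = 2, corrected codeword c = 111010100111001

Compute s = H r^T mod 2 one row at a time:
  s_1 = 0 + 0 + 1 + 1 + 1 + 0 + 0 + 1 = 4 ≡ 0 (mod 2).
  s_2 = 0 + 1 + 0 + 1 + 1 + 0 + 0 + 1 = 4 ≡ 0 (mod 2).
  s_3 = 0 + 1 + 0 + 1 + 1 + 1 + 0 + 1 = 5 ≡ 1 (mod 2).
  s_4 = 1 + 1 + 1 + 1 + 0 + 1 + 0 + 1 = 6 ≡ 0 (mod 2).
s = (0, 0, 1, 0)^T — this equals column 2 of H (binary 0010), so error is at position 2.
Correct: flip bit 2 of r = 101010100111001 to get c = 111010100111001.


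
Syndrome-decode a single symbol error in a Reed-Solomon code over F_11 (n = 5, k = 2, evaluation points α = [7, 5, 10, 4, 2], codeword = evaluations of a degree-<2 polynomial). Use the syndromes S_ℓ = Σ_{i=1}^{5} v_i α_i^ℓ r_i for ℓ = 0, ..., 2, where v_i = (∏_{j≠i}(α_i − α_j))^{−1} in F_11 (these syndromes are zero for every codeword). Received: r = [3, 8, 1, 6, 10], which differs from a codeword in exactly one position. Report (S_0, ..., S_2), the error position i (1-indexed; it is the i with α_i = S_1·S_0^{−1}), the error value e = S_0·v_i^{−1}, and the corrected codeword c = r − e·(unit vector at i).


S = (7, 6, 2), error at position 4, error magnitude e = 1, c = [3, 8, 1, 5, 10].

Step 1: column multipliers v_i = (∏_{j≠i}(α_i − α_j))^{−1} mod 11.
  i = 1 (α = 7): (7−5)(7−10)(7−4)(7−2) = 2·(−3)·3·5 = −90 ≡ 9, so v_1 = 9^{−1} = 5 (mod 11).
  i = 2 (α = 5): (5−7)(5−10)(5−4)(5−2) = (−2)·(−5)·1·3 = 30 ≡ 8, so v_2 = 8^{−1} = 7 (mod 11).
  i = 3 (α = 10): (10−7)(10−5)(10−4)(10−2) = 3·5·6·8 = 720 ≡ 5, so v_3 = 5^{−1} = 9 (mod 11).
  i = 4 (α = 4): (4−7)(4−5)(4−10)(4−2) = (−3)·(−1)·(−6)·2 = −36 ≡ 8, so v_4 = 8^{−1} = 7 (mod 11).
  i = 5 (α = 2): (2−7)(2−5)(2−10)(2−4) = (−5)·(−3)·(−8)·(−2) = 240 ≡ 9, so v_5 = 9^{−1} = 5 (mod 11).
  v = [5, 7, 9, 7, 5].
Step 2: syndromes of r = [3, 8, 1, 6, 10] (all sums mod 11).
  S_0 = Σ v_i r_i = 5·3 + 7·8 + 9·1 + 7·6 + 5·10 = 172 ≡ 7.
  S_1 = Σ v_i α_i r_i = 5·7·3 + 7·5·8 + 9·10·1 + 7·4·6 + 5·2·10 = 743 ≡ 6.
  α_i^2 mod 11 = [5, 3, 1, 5, 4].
  S_2 = Σ v_i α_i^2 r_i = 5·5·3 + 7·3·8 + 9·1·1 + 7·5·6 + 5·4·10 = 662 ≡ 2.
  S = (7, 6, 2) ≠ 0, so r is not a codeword (an error is present).
Step 3: locate the error. For a single error e at position i, S_ℓ = v_i·e·α_i^ℓ, so α_err = S_1/S_0.
  S_0^{−1} = 7^{−1} = 8 (mod 11), so α_err = 6·8 = 48 ≡ 4 = α_4. Error position i = 4.
  Consistency check: S_2/S_1 = 2·2 = 4 ≡ 4 = α_err ✓ (single-error assumption holds).
Step 4: error magnitude e = S_0/v_4 = S_0·∏_{j≠4}(α_4 − α_j) = 7·8 = 56 ≡ 1 (mod 11).
Step 5: correct position 4: c_4 = r_4 − e = 6 − 1 ≡ 5 (mod 11). Hence c = [3, 8, 1, 5, 10].
  Check: interpolating c through the α_i gives m(x) = 4 + 3·x (degree < 2) with m(α_i) = c_i for every i, so c is indeed a codeword.


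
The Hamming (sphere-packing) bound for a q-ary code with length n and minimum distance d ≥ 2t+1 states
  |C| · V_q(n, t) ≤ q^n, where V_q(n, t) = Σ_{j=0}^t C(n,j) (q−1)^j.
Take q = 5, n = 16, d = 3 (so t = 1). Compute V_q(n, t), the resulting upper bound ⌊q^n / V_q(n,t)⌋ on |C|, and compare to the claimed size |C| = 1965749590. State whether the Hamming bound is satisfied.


V_q(n, t) = 65, q^n = 152587890625, Hamming bound = 2347506009, |C| = 1965749590 ≤ bound (satisfied).

Step 1: Compute V_q(n, t) = Σ_{j=0}^1 C(n, j) (q−1)^j.
  j = 0: C(16,0)·(4)^0 = 1·1 = 1.
  j = 1: C(16,1)·(4)^1 = 16·4 = 64.
  V_q(n, t) = 1 + 64 = 65.
Step 2: q^n = 5^16 = 152587890625.
Step 3: Hamming bound ⌊q^n / V_q(n,t)⌋ = ⌊152587890625/65⌋ = 2347506009.
Step 4: Compare |C| = 1965749590 to 2347506009: satisfied.
The claimed |C| lies below the Hamming bound.


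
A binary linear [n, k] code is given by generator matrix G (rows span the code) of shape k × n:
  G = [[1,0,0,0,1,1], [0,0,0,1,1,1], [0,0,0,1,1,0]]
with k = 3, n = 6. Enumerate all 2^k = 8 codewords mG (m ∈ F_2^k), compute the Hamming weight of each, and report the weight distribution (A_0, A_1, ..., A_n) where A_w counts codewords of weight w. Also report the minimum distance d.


Weight distribution: A_0 = 1, A_1 = 1, A_2 = 3, A_3 = 3. Minimum distance d = 1.

Enumerate all 2^3 = 8 messages m ∈ F_2^3.
For each, compute codeword c = mG in F_2^6, then tally its weight.
  m = 000 → c = 000000, weight = 0.
  m = 100 → c = 100011, weight = 3.
  m = 010 → c = 000111, weight = 3.
  m = 110 → c = 100100, weight = 2.
  m = 001 → c = 000110, weight = 2.
  m = 101 → c = 100101, weight = 3.
  m = 011 → c = 000001, weight = 1.
  m = 111 → c = 100010, weight = 2.
Tally weights:
  weight 0: 1 codewords.
  weight 1: 1 codewords.
  weight 2: 3 codewords.
  weight 3: 3 codewords.
Minimum distance d = smallest w > 0 with A_w > 0 = 1.
Sanity: Σ A_w = 8 = 2^3 = 8 ✓.


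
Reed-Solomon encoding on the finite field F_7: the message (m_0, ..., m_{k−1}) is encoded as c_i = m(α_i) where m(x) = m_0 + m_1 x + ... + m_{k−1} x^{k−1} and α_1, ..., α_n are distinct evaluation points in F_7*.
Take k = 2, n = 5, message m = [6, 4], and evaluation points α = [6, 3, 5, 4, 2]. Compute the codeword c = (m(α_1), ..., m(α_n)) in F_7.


c = [2, 4, 5, 1, 0]

Message polynomial: m(x) = 6 + 4·x (mod 7).
For each evaluation point α_i, compute m(α_i) mod 7:
  α_1 = 6: Horner steps 4 → 2, so m(6) = 2.
  α_2 = 3: Horner steps 4 → 4, so m(3) = 4.
  α_3 = 5: Horner steps 4 → 5, so m(5) = 5.
  α_4 = 4: Horner steps 4 → 1, so m(4) = 1.
  α_5 = 2: Horner steps 4 → 0, so m(2) = 0.
Codeword c = [2, 4, 5, 1, 0] ∈ F_7^5.


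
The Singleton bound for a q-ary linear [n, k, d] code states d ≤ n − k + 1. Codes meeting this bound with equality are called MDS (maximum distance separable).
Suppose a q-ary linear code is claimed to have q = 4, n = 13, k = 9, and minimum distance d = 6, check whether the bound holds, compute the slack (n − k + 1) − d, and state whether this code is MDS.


Singleton RHS = n − k + 1 = 5, slack = -1, bound violated (no such code; not MDS).

Singleton bound: d ≤ n − k + 1.
Here n = 13, k = 9, so n − k + 1 = 5.
Given d = 6, check d ≤ 5: NO.
Slack = (n − k + 1) − d = -1.
The slack is negative: d = 6 exceeds n − k + 1 = 5 by 1, so the Singleton bound is violated and no linear [13, 9, 6]_4 code can exist. In particular it is not MDS (MDS requires d = n − k + 1 exactly).
Description: the claimed parameters are [13, 9, 6]_4; such a code would be impossible (violates the Singleton bound).


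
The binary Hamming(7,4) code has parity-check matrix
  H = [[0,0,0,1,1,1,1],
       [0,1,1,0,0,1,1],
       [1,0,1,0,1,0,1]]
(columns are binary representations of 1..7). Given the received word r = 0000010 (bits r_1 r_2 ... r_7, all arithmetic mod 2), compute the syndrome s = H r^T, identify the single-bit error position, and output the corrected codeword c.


s = (1, 1, 0)^T, error position = 6, corrected codeword c = 0000000

Compute s = H r^T mod 2 one row at a time:
  s_1 = 0 + 0 + 1 + 0 = 1 ≡ 1 (mod 2).
  s_2 = 0 + 0 + 1 + 0 = 1 ≡ 1 (mod 2).
  s_3 = 0 + 0 + 0 + 0 = 0 ≡ 0 (mod 2).
s = (1, 1, 0)^T — this equals column 6 of H (binary 110), so error is at position 6.
Correct: flip bit 6 of r = 0000010 to get c = 0000000.


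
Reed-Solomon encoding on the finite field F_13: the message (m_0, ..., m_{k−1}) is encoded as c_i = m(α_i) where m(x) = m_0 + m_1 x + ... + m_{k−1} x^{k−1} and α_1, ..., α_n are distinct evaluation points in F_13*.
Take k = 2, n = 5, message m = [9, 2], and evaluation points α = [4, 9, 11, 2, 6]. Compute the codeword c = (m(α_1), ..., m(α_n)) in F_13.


c = [4, 1, 5, 0, 8]

Message polynomial: m(x) = 9 + 2·x (mod 13).
For each evaluation point α_i, compute m(α_i) mod 13:
  α_1 = 4: Horner steps 2 → 4, so m(4) = 4.
  α_2 = 9: Horner steps 2 → 1, so m(9) = 1.
  α_3 = 11: Horner steps 2 → 5, so m(11) = 5.
  α_4 = 2: Horner steps 2 → 0, so m(2) = 0.
  α_5 = 6: Horner steps 2 → 8, so m(6) = 8.
Codeword c = [4, 1, 5, 0, 8] ∈ F_13^5.


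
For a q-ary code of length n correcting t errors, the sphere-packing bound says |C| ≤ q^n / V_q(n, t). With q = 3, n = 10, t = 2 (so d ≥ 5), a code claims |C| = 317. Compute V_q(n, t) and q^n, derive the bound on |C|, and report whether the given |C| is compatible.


V_q(n, t) = 201, q^n = 59049, Hamming bound = 293, |C| = 317 > bound (violated).

Step 1: Compute V_q(n, t) = Σ_{j=0}^2 C(n, j) (q−1)^j.
  j = 0: C(10,0)·(2)^0 = 1·1 = 1.
  j = 1: C(10,1)·(2)^1 = 10·2 = 20.
  j = 2: C(10,2)·(2)^2 = 45·4 = 180.
  V_q(n, t) = 1 + 20 + 180 = 201.
Step 2: q^n = 3^10 = 59049.
Step 3: Hamming bound ⌊q^n / V_q(n,t)⌋ = ⌊59049/201⌋ = 293.
Step 4: Compare |C| = 317 to 293: violated.
The claimed |C| lies above the Hamming bound, so no 3-ary code of length 10 with d ≥ 5 can have 317 codewords.


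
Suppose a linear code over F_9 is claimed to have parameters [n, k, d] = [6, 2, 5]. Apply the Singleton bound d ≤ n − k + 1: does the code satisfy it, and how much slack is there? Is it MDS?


Singleton RHS = n − k + 1 = 5, slack = 0, bound satisfied, MDS.

Singleton bound: d ≤ n − k + 1.
Here n = 6, k = 2, so n − k + 1 = 5.
Given d = 5, check d ≤ 5: YES.
Slack = (n − k + 1) − d = 0.
The code is MDS (slack = 0).
Description: the claimed parameters are [6, 2, 5]_9; such a code would be MDS (meets Singleton bound).


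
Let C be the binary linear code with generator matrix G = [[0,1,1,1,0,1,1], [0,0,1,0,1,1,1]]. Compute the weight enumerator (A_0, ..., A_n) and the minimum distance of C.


Weight distribution: A_0 = 1, A_3 = 1, A_4 = 1, A_5 = 1. Minimum distance d = 3.

Enumerate all 2^2 = 4 messages m ∈ F_2^2.
For each, compute codeword c = mG in F_2^7, then tally its weight.
  m = 00 → c = 0000000, weight = 0.
  m = 10 → c = 0111011, weight = 5.
  m = 01 → c = 0010111, weight = 4.
  m = 11 → c = 0101100, weight = 3.
Tally weights:
  weight 0: 1 codewords.
  weight 3: 1 codewords.
  weight 4: 1 codewords.
  weight 5: 1 codewords.
Minimum distance d = smallest w > 0 with A_w > 0 = 3.
Sanity: Σ A_w = 4 = 2^2 = 4 ✓.


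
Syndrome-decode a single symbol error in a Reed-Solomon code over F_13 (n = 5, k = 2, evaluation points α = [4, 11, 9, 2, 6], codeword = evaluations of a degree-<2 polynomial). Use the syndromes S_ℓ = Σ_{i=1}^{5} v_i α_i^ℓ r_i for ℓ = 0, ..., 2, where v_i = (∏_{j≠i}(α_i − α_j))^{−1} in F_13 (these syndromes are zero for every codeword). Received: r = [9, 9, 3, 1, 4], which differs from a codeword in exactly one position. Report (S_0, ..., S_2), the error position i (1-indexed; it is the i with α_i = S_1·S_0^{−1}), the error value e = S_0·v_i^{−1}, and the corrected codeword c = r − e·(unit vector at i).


S = (4, 5, 3), error at position 2, error magnitude e = 11, c = [9, 11, 3, 1, 4].

Step 1: column multipliers v_i = (∏_{j≠i}(α_i − α_j))^{−1} mod 13.
  i = 1 (α = 4): (4−11)(4−9)(4−2)(4−6) = (−7)·(−5)·2·(−2) = −140 ≡ 3, so v_1 = 3^{−1} = 9 (mod 13).
  i = 2 (α = 11): (11−4)(11−9)(11−2)(11−6) = 7·2·9·5 = 630 ≡ 6, so v_2 = 6^{−1} = 11 (mod 13).
  i = 3 (α = 9): (9−4)(9−11)(9−2)(9−6) = 5·(−2)·7·3 = −210 ≡ 11, so v_3 = 11^{−1} = 6 (mod 13).
  i = 4 (α = 2): (2−4)(2−11)(2−9)(2−6) = (−2)·(−9)·(−7)·(−4) = 504 ≡ 10, so v_4 = 10^{−1} = 4 (mod 13).
  i = 5 (α = 6): (6−4)(6−11)(6−9)(6−2) = 2·(−5)·(−3)·4 = 120 ≡ 3, so v_5 = 3^{−1} = 9 (mod 13).
  v = [9, 11, 6, 4, 9].
Step 2: syndromes of r = [9, 9, 3, 1, 4] (all sums mod 13).
  S_0 = Σ v_i r_i = 9·9 + 11·9 + 6·3 + 4·1 + 9·4 = 238 ≡ 4.
  S_1 = Σ v_i α_i r_i = 9·4·9 + 11·11·9 + 6·9·3 + 4·2·1 + 9·6·4 = 1799 ≡ 5.
  α_i^2 mod 13 = [3, 4, 3, 4, 10].
  S_2 = Σ v_i α_i^2 r_i = 9·3·9 + 11·4·9 + 6·3·3 + 4·4·1 + 9·10·4 = 1069 ≡ 3.
  S = (4, 5, 3) ≠ 0, so r is not a codeword (an error is present).
Step 3: locate the error. For a single error e at position i, S_ℓ = v_i·e·α_i^ℓ, so α_err = S_1/S_0.
  S_0^{−1} = 4^{−1} = 10 (mod 13), so α_err = 5·10 = 50 ≡ 11 = α_2. Error position i = 2.
  Consistency check: S_2/S_1 = 3·8 = 24 ≡ 11 = α_err ✓ (single-error assumption holds).
Step 4: error magnitude e = S_0/v_2 = S_0·∏_{j≠2}(α_2 − α_j) = 4·6 = 24 ≡ 11 (mod 13).
Step 5: correct position 2: c_2 = r_2 − e = 9 − 11 ≡ 11 (mod 13). Hence c = [9, 11, 3, 1, 4].
  Check: interpolating c through the α_i gives m(x) = 6 + 4·x (degree < 2) with m(α_i) = c_i for every i, so c is indeed a codeword.


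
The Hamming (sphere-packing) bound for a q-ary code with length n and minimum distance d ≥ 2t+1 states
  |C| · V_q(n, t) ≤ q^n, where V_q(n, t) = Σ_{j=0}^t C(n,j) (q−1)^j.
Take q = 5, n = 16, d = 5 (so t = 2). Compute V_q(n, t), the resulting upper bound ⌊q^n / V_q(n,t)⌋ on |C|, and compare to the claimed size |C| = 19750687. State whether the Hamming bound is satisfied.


V_q(n, t) = 1985, q^n = 152587890625, Hamming bound = 76870473, |C| = 19750687 ≤ bound (satisfied).

Step 1: Compute V_q(n, t) = Σ_{j=0}^2 C(n, j) (q−1)^j.
  j = 0: C(16,0)·(4)^0 = 1·1 = 1.
  j = 1: C(16,1)·(4)^1 = 16·4 = 64.
  j = 2: C(16,2)·(4)^2 = 120·16 = 1920.
  V_q(n, t) = 1 + 64 + 1920 = 1985.
Step 2: q^n = 5^16 = 152587890625.
Step 3: Hamming bound ⌊q^n / V_q(n,t)⌋ = ⌊152587890625/1985⌋ = 76870473.
Step 4: Compare |C| = 19750687 to 76870473: satisfied.
The claimed |C| lies below the Hamming bound.


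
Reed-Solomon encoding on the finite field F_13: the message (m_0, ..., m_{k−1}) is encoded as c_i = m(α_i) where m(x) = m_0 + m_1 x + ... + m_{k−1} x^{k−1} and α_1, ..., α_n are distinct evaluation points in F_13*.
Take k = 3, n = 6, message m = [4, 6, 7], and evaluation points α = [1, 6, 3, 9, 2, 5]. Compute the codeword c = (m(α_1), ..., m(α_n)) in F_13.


c = [4, 6, 7, 1, 5, 1]

Message polynomial: m(x) = 4 + 6·x + 7·x^2 (mod 13).
For each evaluation point α_i, compute m(α_i) mod 13:
  α_1 = 1: Horner steps 7 → 0 → 4, so m(1) = 4.
  α_2 = 6: Horner steps 7 → 9 → 6, so m(6) = 6.
  α_3 = 3: Horner steps 7 → 1 → 7, so m(3) = 7.
  α_4 = 9: Horner steps 7 → 4 → 1, so m(9) = 1.
  α_5 = 2: Horner steps 7 → 7 → 5, so m(2) = 5.
  α_6 = 5: Horner steps 7 → 2 → 1, so m(5) = 1.
Codeword c = [4, 6, 7, 1, 5, 1] ∈ F_13^6.


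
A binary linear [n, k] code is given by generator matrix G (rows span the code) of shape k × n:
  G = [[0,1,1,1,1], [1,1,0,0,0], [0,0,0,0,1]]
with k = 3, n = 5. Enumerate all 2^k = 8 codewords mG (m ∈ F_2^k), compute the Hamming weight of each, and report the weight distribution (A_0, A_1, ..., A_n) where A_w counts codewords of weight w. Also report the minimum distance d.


Weight distribution: A_0 = 1, A_1 = 1, A_2 = 1, A_3 = 3, A_4 = 2. Minimum distance d = 1.

Enumerate all 2^3 = 8 messages m ∈ F_2^3.
For each, compute codeword c = mG in F_2^5, then tally its weight.
  m = 000 → c = 00000, weight = 0.
  m = 100 → c = 01111, weight = 4.
  m = 010 → c = 11000, weight = 2.
  m = 110 → c = 10111, weight = 4.
  m = 001 → c = 00001, weight = 1.
  m = 101 → c = 01110, weight = 3.
  m = 011 → c = 11001, weight = 3.
  m = 111 → c = 10110, weight = 3.
Tally weights:
  weight 0: 1 codewords.
  weight 1: 1 codewords.
  weight 2: 1 codewords.
  weight 3: 3 codewords.
  weight 4: 2 codewords.
Minimum distance d = smallest w > 0 with A_w > 0 = 1.
Sanity: Σ A_w = 8 = 2^3 = 8 ✓.


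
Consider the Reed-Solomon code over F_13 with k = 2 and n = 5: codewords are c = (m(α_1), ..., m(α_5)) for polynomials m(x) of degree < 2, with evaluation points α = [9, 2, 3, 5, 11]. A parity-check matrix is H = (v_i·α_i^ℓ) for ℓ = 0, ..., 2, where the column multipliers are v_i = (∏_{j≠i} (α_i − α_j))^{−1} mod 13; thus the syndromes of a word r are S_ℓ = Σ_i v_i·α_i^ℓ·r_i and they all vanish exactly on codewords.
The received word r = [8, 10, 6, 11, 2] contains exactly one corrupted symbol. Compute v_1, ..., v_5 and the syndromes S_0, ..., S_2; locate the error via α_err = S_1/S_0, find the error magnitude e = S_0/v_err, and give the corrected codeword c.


S = (9, 8, 10), error at position 5, error magnitude e = 2, c = [8, 10, 6, 11, 0].

Step 1: column multipliers v_i = (∏_{j≠i}(α_i − α_j))^{−1} mod 13.
  i = 1 (α = 9): (9−2)(9−3)(9−5)(9−11) = 7·6·4·(−2) = −336 ≡ 2, so v_1 = 2^{−1} = 7 (mod 13).
  i = 2 (α = 2): (2−9)(2−3)(2−5)(2−11) = (−7)·(−1)·(−3)·(−9) = 189 ≡ 7, so v_2 = 7^{−1} = 2 (mod 13).
  i = 3 (α = 3): (3−9)(3−2)(3−5)(3−11) = (−6)·1·(−2)·(−8) = −96 ≡ 8, so v_3 = 8^{−1} = 5 (mod 13).
  i = 4 (α = 5): (5−9)(5−2)(5−3)(5−11) = (−4)·3·2·(−6) = 144 ≡ 1, so v_4 = 1^{−1} = 1 (mod 13).
  i = 5 (α = 11): (11−9)(11−2)(11−3)(11−5) = 2·9·8·6 = 864 ≡ 6, so v_5 = 6^{−1} = 11 (mod 13).
  v = [7, 2, 5, 1, 11].
Step 2: syndromes of r = [8, 10, 6, 11, 2] (all sums mod 13).
  S_0 = Σ v_i r_i = 7·8 + 2·10 + 5·6 + 1·11 + 11·2 = 139 ≡ 9.
  S_1 = Σ v_i α_i r_i = 7·9·8 + 2·2·10 + 5·3·6 + 1·5·11 + 11·11·2 = 931 ≡ 8.
  α_i^2 mod 13 = [3, 4, 9, 12, 4].
  S_2 = Σ v_i α_i^2 r_i = 7·3·8 + 2·4·10 + 5·9·6 + 1·12·11 + 11·4·2 = 738 ≡ 10.
  S = (9, 8, 10) ≠ 0, so r is not a codeword (an error is present).
Step 3: locate the error. For a single error e at position i, S_ℓ = v_i·e·α_i^ℓ, so α_err = S_1/S_0.
  S_0^{−1} = 9^{−1} = 3 (mod 13), so α_err = 8·3 = 24 ≡ 11 = α_5. Error position i = 5.
  Consistency check: S_2/S_1 = 10·5 = 50 ≡ 11 = α_err ✓ (single-error assumption holds).
Step 4: error magnitude e = S_0/v_5 = S_0·∏_{j≠5}(α_5 − α_j) = 9·6 = 54 ≡ 2 (mod 13).
Step 5: correct position 5: c_5 = r_5 − e = 2 − 2 ≡ 0 (mod 13). Hence c = [8, 10, 6, 11, 0].
  Check: interpolating c through the α_i gives m(x) = 5 + 9·x (degree < 2) with m(α_i) = c_i for every i, so c is indeed a codeword.
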